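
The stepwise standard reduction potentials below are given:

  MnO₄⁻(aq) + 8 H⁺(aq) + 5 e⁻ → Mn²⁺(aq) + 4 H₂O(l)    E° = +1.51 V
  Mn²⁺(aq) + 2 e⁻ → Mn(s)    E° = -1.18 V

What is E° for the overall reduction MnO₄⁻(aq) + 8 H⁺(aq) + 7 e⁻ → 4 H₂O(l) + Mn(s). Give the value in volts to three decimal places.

Standard free energies of sequential steps add: ΔG°₃ = ΔG°₁ + ΔG°₂, so n₃E°₃ = n₁E°₁ + n₂E°₂.
E°₃ = (5×+1.51 + 2×-1.18) / 7 = (+5.190) / 7 = +0.741 V.
E° values themselves are not directly additive — weighting by electron count is essential.

+0.741 V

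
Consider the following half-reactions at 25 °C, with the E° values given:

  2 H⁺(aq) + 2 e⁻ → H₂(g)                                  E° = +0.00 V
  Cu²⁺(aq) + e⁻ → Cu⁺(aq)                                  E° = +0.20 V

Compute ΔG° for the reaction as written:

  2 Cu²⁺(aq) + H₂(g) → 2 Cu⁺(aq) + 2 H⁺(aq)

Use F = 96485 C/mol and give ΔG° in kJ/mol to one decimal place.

As written, Cu²⁺/Cu⁺ is reduced (cathode) and H⁺/H₂ is oxidised (anode), so E°cell = (+0.20) − (+0.00) = +0.20 V.
Balancing electrons gives n = 2.
ΔG° = −nFE° = −(2)(96485)(+0.20) = -38,594 J = -38.6 kJ/mol.

-38.6 kJ/mol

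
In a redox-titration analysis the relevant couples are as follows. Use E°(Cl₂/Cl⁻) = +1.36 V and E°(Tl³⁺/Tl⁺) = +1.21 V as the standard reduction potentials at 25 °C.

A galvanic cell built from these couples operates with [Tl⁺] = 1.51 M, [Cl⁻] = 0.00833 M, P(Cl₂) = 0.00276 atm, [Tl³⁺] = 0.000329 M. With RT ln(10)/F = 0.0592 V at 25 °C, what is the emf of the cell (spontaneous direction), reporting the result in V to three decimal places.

+0.306 V

Cl₂/Cl⁻ is the cathode (higher E°), Tl³⁺/Tl⁺ the anode: E°cell = +1.36 − (+1.21) = +0.15 V, n = 2.
Overall: Cl₂(g) + Tl⁺(aq) → 2 Cl⁻(aq) + Tl³⁺(aq)
Q = [Cl⁻]^2·[Tl³⁺] / (P(Cl₂)·[Tl⁺]); log Q = -5.261.
E = E° − (0.0592/n) log Q = +0.15 − (0.0592/2)(-5.261) = +0.306 V.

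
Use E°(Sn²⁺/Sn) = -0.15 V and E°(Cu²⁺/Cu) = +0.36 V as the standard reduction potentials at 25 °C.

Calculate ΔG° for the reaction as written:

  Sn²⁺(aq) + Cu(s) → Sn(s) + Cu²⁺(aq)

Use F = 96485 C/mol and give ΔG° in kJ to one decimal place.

+98.4 kJ

As written, Sn²⁺/Sn is reduced (cathode) and Cu²⁺/Cu is oxidised (anode), so E°cell = (-0.15) − (+0.36) = -0.51 V.
Balancing electrons gives n = 2.
ΔG° = −nFE° = −(2)(96485)(-0.51) = 98,415 J = +98.4 kJ.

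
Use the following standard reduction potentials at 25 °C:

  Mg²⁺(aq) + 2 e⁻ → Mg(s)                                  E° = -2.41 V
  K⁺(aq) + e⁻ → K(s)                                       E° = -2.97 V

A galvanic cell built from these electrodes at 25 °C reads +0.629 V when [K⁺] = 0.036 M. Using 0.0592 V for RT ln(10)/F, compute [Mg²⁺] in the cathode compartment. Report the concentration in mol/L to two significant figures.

0.28 M

Mg²⁺/Mg is the cathode, K⁺/K the anode: E°cell = +0.56 V, n = 2.
Overall reaction: Mg²⁺(aq) + 2 K(s) → Mg(s) + 2 K⁺(aq); Q = [K⁺]^2/[Mg²⁺]^1.
From E = E° − (0.0592/n) log Q: log Q = (E° − E)·n/0.0592 = (+0.56 − (+0.629))·2/0.0592 = -2.3311.
So 1·log[Mg²⁺] = 2·log(0.036) − log Q = -2.8874 − (-2.3311) = -0.5563; [Mg²⁺] = 10^(-0.5563) ≈ 0.28 M.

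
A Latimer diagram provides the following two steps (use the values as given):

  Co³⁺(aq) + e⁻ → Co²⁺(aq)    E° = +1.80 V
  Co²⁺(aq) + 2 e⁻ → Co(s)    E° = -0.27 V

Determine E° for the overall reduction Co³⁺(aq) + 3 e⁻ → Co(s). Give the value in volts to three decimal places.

+0.420 V

Standard free energies of sequential steps add: ΔG°₃ = ΔG°₁ + ΔG°₂, so n₃E°₃ = n₁E°₁ + n₂E°₂.
E°₃ = (1×+1.80 + 2×-0.27) / 3 = (+1.260) / 3 = +0.420 V.
Simply averaging or adding the two E° values would be wrong; the electron-weighted sum is required.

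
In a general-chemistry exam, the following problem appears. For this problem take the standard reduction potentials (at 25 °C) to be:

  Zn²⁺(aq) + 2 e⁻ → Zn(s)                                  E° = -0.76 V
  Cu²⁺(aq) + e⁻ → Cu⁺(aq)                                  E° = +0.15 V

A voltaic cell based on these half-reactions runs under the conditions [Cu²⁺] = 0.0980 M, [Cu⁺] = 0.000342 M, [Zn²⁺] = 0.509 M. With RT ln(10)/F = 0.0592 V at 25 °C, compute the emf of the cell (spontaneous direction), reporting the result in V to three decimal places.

+1.064 V

Cu²⁺/Cu⁺ is the cathode (higher E°), Zn²⁺/Zn the anode: E°cell = +0.15 − (-0.76) = +0.91 V, n = 2.
Overall: 2 Cu²⁺(aq) + Zn(s) → 2 Cu⁺(aq) + Zn²⁺(aq)
Q = [Cu⁺]^2·[Zn²⁺] / ([Cu²⁺]^2); log Q = -5.208.
E = E° − (0.0592/n) log Q = +0.91 − (0.0592/2)(-5.208) = +1.064 V.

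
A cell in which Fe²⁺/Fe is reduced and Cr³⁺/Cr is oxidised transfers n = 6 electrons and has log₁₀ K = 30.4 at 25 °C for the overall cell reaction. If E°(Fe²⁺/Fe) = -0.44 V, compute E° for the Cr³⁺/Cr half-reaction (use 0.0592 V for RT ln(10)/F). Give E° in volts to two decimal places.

E°cell = (0.0592/n)·log K = (0.0592/6)(30.4) = +0.300 V.
Since Fe²⁺/Fe is the cathode and Cr³⁺/Cr the anode, E°cell = E°(Fe²⁺/Fe) − E°(Cr³⁺/Cr).
So E°(Cr³⁺/Cr) = E°(Fe²⁺/Fe) − E°cell = (-0.44) − (+0.300) = -0.74 V.

-0.74 V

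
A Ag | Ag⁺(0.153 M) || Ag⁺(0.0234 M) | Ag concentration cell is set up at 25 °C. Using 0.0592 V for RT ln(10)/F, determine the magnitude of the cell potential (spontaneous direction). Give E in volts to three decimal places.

+0.048 V

For a concentration cell E°cell = 0. The 0.153 M side is the cathode (reduction is favoured where [Ag⁺] is higher).
With n = 1, E = −(0.0592/1) log([Ag⁺]ₐₙ/[Ag⁺]꜀ₐₜ) = −(0.0592/1) log(0.0234/0.153) = −(0.0592/1)(-0.815) = +0.048 V.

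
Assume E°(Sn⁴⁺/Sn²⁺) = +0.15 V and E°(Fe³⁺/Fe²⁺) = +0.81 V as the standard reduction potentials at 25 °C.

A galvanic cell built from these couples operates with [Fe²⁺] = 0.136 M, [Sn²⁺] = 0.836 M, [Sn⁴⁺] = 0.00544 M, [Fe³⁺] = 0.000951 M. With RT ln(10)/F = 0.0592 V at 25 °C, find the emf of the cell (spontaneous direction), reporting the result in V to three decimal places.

+0.597 V

Fe³⁺/Fe²⁺ is the cathode (higher E°), Sn⁴⁺/Sn²⁺ the anode: E°cell = +0.81 − (+0.15) = +0.66 V, n = 2.
Overall: 2 Fe³⁺(aq) + Sn²⁺(aq) → 2 Fe²⁺(aq) + Sn⁴⁺(aq)
Q = [Fe²⁺]^2·[Sn⁴⁺] / ([Fe³⁺]^2·[Sn²⁺]); log Q = 2.124.
E = E° − (0.0592/n) log Q = +0.66 − (0.0592/2)(2.124) = +0.597 V.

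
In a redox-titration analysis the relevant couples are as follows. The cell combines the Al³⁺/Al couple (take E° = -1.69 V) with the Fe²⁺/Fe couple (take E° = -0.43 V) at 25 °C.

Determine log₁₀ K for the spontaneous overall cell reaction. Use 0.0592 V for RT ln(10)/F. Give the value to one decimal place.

127.7

Cathode: Fe²⁺/Fe; anode: Al³⁺/Al. E°cell = +1.26 V, n = 6.
log K = nE°cell / 0.0592 = (6)(+1.26) / 0.0592 = 127.7.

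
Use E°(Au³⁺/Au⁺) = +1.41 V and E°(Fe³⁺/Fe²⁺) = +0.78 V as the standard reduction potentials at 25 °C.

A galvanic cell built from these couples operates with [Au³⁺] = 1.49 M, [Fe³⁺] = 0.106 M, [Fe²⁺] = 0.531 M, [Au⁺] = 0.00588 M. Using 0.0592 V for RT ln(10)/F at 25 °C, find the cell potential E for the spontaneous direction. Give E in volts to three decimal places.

+0.743 V

Au³⁺/Au⁺ is the cathode (higher E°), Fe³⁺/Fe²⁺ the anode: E°cell = +1.41 − (+0.78) = +0.63 V, n = 2.
Overall: Au³⁺(aq) + 2 Fe²⁺(aq) → Au⁺(aq) + 2 Fe³⁺(aq)
Q = [Au⁺]·[Fe³⁺]^2 / ([Au³⁺]·[Fe²⁺]^2); log Q = -3.803.
E = E° − (0.0592/n) log Q = +0.63 − (0.0592/2)(-3.803) = +0.743 V.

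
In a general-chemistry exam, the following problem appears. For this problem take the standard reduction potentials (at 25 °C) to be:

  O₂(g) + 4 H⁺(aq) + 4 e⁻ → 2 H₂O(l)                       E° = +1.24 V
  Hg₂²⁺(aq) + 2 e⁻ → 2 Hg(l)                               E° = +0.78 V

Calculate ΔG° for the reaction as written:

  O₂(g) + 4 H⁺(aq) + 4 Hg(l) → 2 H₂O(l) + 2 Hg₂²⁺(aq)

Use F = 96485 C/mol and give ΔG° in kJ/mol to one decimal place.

-177.5 kJ/mol

As written, O₂/H₂O is reduced (cathode) and Hg₂²⁺/Hg is oxidised (anode), so E°cell = (+1.24) − (+0.78) = +0.46 V.
Balancing electrons gives n = 4.
ΔG° = −nFE° = −(4)(96485)(+0.46) = -177,532 J = -177.5 kJ/mol.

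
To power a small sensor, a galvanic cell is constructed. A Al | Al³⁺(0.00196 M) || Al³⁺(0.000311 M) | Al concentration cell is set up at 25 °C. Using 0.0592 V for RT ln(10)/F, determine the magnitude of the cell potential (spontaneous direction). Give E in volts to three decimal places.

For a concentration cell E°cell = 0. The 0.00196 M side is the cathode (reduction is favoured where [Al³⁺] is higher).
With n = 3, E = −(0.0592/3) log([Al³⁺]ₐₙ/[Al³⁺]꜀ₐₜ) = −(0.0592/3) log(0.000311/0.00196) = −(0.0592/3)(-0.799) = +0.016 V.

+0.016 V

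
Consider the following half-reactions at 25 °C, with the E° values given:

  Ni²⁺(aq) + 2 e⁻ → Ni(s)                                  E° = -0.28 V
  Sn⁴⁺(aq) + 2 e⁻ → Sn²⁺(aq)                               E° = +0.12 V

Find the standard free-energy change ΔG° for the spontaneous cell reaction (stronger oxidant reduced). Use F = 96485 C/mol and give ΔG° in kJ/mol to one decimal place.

-77.2 kJ/mol

Sn⁴⁺/Sn²⁺ (E° = +0.12 V) is the cathode; Ni²⁺/Ni (E° = -0.28 V) is the anode, so E°cell = +0.40 V.
Balancing electrons gives n = 2 (lcm of 2 and 2).
ΔG° = −nFE° = −(2)(96485)(+0.40) = -77,188 J = -77.2 kJ/mol.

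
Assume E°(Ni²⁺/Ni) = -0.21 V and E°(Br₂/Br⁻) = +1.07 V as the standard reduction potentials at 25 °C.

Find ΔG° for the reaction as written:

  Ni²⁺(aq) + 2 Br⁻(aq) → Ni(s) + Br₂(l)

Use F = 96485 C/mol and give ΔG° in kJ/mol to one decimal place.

As written, Ni²⁺/Ni is reduced (cathode) and Br₂/Br⁻ is oxidised (anode), so E°cell = (-0.21) − (+1.07) = -1.28 V.
Balancing electrons gives n = 2.
ΔG° = −nFE° = −(2)(96485)(-1.28) = 247,002 J = +247.0 kJ/mol.

+247.0 kJ/mol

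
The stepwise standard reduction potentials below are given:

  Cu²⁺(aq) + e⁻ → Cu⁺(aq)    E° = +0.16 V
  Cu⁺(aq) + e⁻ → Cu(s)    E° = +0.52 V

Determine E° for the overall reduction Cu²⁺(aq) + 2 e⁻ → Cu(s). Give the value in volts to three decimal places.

Standard free energies of sequential steps add: ΔG°₃ = ΔG°₁ + ΔG°₂, so n₃E°₃ = n₁E°₁ + n₂E°₂.
E°₃ = (1×+0.16 + 1×+0.52) / 2 = (+0.680) / 2 = +0.340 V.

+0.340 V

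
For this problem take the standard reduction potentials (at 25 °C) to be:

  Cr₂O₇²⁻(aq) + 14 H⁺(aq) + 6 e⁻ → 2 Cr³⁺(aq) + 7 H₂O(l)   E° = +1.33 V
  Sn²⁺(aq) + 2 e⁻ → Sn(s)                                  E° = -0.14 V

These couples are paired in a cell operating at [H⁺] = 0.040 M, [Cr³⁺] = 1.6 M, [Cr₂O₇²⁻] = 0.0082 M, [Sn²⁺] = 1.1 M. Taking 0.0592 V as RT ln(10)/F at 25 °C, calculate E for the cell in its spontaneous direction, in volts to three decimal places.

Cr₂O₇²⁻/Cr³⁺ is the cathode (higher E°), Sn²⁺/Sn the anode: E°cell = +1.33 − (-0.14) = +1.47 V, n = 6.
Overall: Cr₂O₇²⁻(aq) + 14 H⁺(aq) + 3 Sn(s) → 2 Cr³⁺(aq) + 7 H₂O(l) + 3 Sn²⁺(aq)
Q = [Cr³⁺]^2·[Sn²⁺]^3 / ([Cr₂O₇²⁻]·[H⁺]^14); log Q = 22.190.
E = E° − (0.0592/n) log Q = +1.47 − (0.0592/6)(22.190) = +1.251 V.

+1.251 V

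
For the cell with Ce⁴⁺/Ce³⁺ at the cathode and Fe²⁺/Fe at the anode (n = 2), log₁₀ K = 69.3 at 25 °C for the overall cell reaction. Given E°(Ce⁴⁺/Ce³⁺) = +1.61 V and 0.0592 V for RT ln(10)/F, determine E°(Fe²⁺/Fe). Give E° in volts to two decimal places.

E°cell = (0.0592/n)·log K = (0.0592/2)(69.3) = +2.051 V.
Since Ce⁴⁺/Ce³⁺ is the cathode and Fe²⁺/Fe the anode, E°cell = E°(Ce⁴⁺/Ce³⁺) − E°(Fe²⁺/Fe).
So E°(Fe²⁺/Fe) = E°(Ce⁴⁺/Ce³⁺) − E°cell = (+1.61) − (+2.051) = -0.44 V.

-0.44 V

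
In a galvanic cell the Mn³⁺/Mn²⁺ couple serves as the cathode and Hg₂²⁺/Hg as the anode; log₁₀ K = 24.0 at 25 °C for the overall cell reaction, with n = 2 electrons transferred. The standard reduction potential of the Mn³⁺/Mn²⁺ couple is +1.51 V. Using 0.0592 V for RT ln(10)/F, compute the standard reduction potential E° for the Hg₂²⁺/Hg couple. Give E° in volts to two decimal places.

+0.80 V

E°cell = (0.0592/n)·log K = (0.0592/2)(24.0) = +0.710 V.
Since Mn³⁺/Mn²⁺ is the cathode and Hg₂²⁺/Hg the anode, E°cell = E°(Mn³⁺/Mn²⁺) − E°(Hg₂²⁺/Hg).
So E°(Hg₂²⁺/Hg) = E°(Mn³⁺/Mn²⁺) − E°cell = (+1.51) − (+0.710) = +0.80 V.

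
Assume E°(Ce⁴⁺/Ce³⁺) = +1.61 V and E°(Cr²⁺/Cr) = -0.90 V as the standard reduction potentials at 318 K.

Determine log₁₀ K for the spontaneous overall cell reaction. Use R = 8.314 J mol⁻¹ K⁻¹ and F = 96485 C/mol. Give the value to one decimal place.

Cathode: Ce⁴⁺/Ce³⁺; anode: Cr²⁺/Cr. E°cell = (+1.61) − (-0.90) = +2.51 V, with n = 2.
ΔG° = −nFE° = −RT ln K, so ln K = nFE°/(RT) = (2)(96485)(+2.51) / ((8.314)(318)) = 183.200.
log₁₀ K = 183.200 / ln 10 = 79.6.

79.6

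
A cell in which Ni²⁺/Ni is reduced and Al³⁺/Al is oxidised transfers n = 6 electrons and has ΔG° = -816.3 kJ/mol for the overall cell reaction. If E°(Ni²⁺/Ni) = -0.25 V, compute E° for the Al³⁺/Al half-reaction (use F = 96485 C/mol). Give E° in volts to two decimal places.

E°cell = −ΔG°/(nF) = −(-816.3×10³)/((6)(96485)) = +1.410 V.
Since Ni²⁺/Ni is the cathode and Al³⁺/Al the anode, E°cell = E°(Ni²⁺/Ni) − E°(Al³⁺/Al).
So E°(Al³⁺/Al) = E°(Ni²⁺/Ni) − E°cell = (-0.25) − (+1.410) = -1.66 V.

-1.66 V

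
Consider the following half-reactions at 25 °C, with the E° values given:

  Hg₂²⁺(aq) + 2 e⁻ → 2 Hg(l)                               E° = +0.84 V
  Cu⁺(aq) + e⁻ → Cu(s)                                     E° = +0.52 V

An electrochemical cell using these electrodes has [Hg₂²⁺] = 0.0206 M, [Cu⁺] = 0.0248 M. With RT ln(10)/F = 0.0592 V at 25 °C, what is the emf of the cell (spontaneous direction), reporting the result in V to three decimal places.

Hg₂²⁺/Hg is the cathode (higher E°), Cu⁺/Cu the anode: E°cell = +0.84 − (+0.52) = +0.32 V, n = 2.
Overall: Hg₂²⁺(aq) + 2 Cu(s) → 2 Hg(l) + 2 Cu⁺(aq)
Q = [Cu⁺]^2 / ([Hg₂²⁺]); log Q = -1.525.
E = E° − (0.0592/n) log Q = +0.32 − (0.0592/2)(-1.525) = +0.365 V.

+0.365 V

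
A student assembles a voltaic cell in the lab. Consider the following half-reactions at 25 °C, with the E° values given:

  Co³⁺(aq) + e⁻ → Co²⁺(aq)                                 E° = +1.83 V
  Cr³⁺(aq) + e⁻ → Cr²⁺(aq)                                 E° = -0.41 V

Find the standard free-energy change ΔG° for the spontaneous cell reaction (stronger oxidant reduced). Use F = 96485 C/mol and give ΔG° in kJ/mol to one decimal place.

-216.1 kJ/mol

Co³⁺/Co²⁺ (E° = +1.83 V) is the cathode; Cr³⁺/Cr²⁺ (E° = -0.41 V) is the anode, so E°cell = +2.24 V.
Balancing electrons gives n = 1 (lcm of 1 and 1).
ΔG° = −nFE° = −(1)(96485)(+2.24) = -216,126 J = -216.1 kJ/mol.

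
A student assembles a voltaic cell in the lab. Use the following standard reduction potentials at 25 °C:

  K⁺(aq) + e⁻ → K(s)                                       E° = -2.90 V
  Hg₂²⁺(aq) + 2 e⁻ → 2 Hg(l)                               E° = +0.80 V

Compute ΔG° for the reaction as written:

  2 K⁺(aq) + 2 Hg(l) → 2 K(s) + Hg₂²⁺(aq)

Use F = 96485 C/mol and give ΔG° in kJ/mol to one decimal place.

+714.0 kJ/mol

As written, K⁺/K is reduced (cathode) and Hg₂²⁺/Hg is oxidised (anode), so E°cell = (-2.90) − (+0.80) = -3.70 V.
Balancing electrons gives n = 2.
ΔG° = −nFE° = −(2)(96485)(-3.70) = 713,989 J = +714.0 kJ/mol.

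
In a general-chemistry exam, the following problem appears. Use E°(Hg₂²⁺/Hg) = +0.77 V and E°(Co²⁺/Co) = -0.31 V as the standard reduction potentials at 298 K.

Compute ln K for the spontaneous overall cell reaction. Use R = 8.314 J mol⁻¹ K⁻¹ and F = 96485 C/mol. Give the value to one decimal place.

84.1

Cathode: Hg₂²⁺/Hg; anode: Co²⁺/Co. E°cell = (+0.77) − (-0.31) = +1.08 V, with n = 2.
ΔG° = −nFE° = −RT ln K, so ln K = nFE°/(RT) = (2)(96485)(+1.08) / ((8.314)(298)) = 84.118.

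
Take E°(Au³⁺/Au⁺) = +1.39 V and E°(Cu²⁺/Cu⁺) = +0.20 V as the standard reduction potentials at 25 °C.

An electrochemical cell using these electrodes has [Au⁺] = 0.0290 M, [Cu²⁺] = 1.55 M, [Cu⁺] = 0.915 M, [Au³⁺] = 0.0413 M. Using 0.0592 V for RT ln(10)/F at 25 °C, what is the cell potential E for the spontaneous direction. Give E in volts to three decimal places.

+1.181 V

Au³⁺/Au⁺ is the cathode (higher E°), Cu²⁺/Cu⁺ the anode: E°cell = +1.39 − (+0.20) = +1.19 V, n = 2.
Overall: Au³⁺(aq) + 2 Cu⁺(aq) → Au⁺(aq) + 2 Cu²⁺(aq)
Q = [Au⁺]·[Cu²⁺]^2 / ([Au³⁺]·[Cu⁺]^2); log Q = 0.304.
E = E° − (0.0592/n) log Q = +1.19 − (0.0592/2)(0.304) = +1.181 V.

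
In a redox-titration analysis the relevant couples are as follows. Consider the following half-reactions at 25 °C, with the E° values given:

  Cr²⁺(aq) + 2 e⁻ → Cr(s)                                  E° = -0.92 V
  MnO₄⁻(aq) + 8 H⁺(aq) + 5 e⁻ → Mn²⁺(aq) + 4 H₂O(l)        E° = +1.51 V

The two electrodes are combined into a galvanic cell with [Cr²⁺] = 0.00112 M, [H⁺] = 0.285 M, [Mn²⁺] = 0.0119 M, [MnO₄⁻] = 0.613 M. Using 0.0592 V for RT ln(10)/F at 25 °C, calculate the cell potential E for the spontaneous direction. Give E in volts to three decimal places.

+2.486 V

MnO₄⁻/Mn²⁺ is the cathode (higher E°), Cr²⁺/Cr the anode: E°cell = +1.51 − (-0.92) = +2.43 V, n = 10.
Overall: 2 MnO₄⁻(aq) + 16 H⁺(aq) + 5 Cr(s) → 2 Mn²⁺(aq) + 8 H₂O(l) + 5 Cr²⁺(aq)
Q = [Mn²⁺]^2·[Cr²⁺]^5 / ([MnO₄⁻]^2·[H⁺]^16); log Q = -9.455.
E = E° − (0.0592/n) log Q = +2.43 − (0.0592/10)(-9.455) = +2.486 V.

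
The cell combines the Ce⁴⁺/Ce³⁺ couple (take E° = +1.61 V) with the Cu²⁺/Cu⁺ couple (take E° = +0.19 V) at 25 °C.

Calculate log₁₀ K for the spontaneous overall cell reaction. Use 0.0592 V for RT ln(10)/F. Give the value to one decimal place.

24.0

Cathode: Ce⁴⁺/Ce³⁺; anode: Cu²⁺/Cu⁺. E°cell = +1.42 V, n = 1.
log K = nE°cell / 0.0592 = (1)(+1.42) / 0.0592 = 24.0.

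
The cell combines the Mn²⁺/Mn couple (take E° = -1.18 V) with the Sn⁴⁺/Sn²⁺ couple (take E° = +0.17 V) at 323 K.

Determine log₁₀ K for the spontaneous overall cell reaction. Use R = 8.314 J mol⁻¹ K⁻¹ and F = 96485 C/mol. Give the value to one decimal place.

Cathode: Sn⁴⁺/Sn²⁺; anode: Mn²⁺/Mn. E°cell = (+0.17) − (-1.18) = +1.35 V, with n = 2.
ΔG° = −nFE° = −RT ln K, so ln K = nFE°/(RT) = (2)(96485)(+1.35) / ((8.314)(323)) = 97.009.
log₁₀ K = 97.009 / ln 10 = 42.1.

42.1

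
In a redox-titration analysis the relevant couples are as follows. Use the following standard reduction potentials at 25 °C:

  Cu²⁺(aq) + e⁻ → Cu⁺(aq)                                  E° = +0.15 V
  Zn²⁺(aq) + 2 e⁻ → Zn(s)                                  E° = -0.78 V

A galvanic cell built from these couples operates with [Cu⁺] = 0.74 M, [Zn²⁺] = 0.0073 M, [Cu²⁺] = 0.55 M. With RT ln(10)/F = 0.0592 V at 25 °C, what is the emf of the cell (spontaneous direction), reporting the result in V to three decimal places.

+0.986 V

Cu²⁺/Cu⁺ is the cathode (higher E°), Zn²⁺/Zn the anode: E°cell = +0.15 − (-0.78) = +0.93 V, n = 2.
Overall: 2 Cu²⁺(aq) + Zn(s) → 2 Cu⁺(aq) + Zn²⁺(aq)
Q = [Cu⁺]^2·[Zn²⁺] / ([Cu²⁺]^2); log Q = -1.879.
E = E° − (0.0592/n) log Q = +0.93 − (0.0592/2)(-1.879) = +0.986 V.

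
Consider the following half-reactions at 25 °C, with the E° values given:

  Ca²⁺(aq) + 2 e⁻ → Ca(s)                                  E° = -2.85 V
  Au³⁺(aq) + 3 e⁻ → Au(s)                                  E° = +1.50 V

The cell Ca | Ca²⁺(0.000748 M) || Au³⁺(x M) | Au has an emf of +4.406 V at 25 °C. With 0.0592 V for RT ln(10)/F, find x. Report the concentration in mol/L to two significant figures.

0.014 M

Au³⁺/Au is the cathode, Ca²⁺/Ca the anode: E°cell = +4.35 V, n = 6.
Overall reaction: 2 Au³⁺(aq) + 3 Ca(s) → 2 Au(s) + 3 Ca²⁺(aq); Q = [Ca²⁺]^3/[Au³⁺]^2.
From E = E° − (0.0592/n) log Q: log Q = (E° − E)·n/0.0592 = (+4.35 − (+4.406))·6/0.0592 = -5.6757.
So 2·log[Au³⁺] = 3·log(0.000748) − log Q = -9.3783 − (-5.6757) = -3.7026; log[Au³⁺] = -3.7026 / 2 = -1.8513; [Au³⁺] = 10^(-1.8513) ≈ 0.014 M.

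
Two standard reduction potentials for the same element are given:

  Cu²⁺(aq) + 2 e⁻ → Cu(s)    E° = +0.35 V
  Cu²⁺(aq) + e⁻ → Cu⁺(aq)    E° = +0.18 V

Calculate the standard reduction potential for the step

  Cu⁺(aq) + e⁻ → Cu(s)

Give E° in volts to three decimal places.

+0.520 V

Sequential free energies add, so n₃E°₃ = n₁E°₁ + n₂E°₂.
With n₃ = 2, and the known step contributing 1×(+0.18) V, the unknown satisfies 1·E° = 2×(+0.35) − 1×(+0.18) = +0.520.
E° = +0.520 / 1 = +0.520 V.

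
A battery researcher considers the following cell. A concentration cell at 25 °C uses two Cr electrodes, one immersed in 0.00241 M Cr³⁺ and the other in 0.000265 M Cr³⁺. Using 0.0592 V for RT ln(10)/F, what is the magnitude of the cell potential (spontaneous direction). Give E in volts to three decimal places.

+0.019 V

For a concentration cell E°cell = 0. The 0.00241 M side is the cathode (reduction is favoured where [Cr³⁺] is higher).
With n = 3, E = −(0.0592/3) log([Cr³⁺]ₐₙ/[Cr³⁺]꜀ₐₜ) = −(0.0592/3) log(0.000265/0.00241) = −(0.0592/3)(-0.959) = +0.019 V.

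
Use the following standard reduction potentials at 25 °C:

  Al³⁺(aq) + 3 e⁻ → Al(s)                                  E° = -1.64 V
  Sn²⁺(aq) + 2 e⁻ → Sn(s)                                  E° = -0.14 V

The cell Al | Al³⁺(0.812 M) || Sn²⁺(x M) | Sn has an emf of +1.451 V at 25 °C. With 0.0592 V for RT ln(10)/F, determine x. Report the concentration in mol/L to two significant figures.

0.019 M

Sn²⁺/Sn is the cathode, Al³⁺/Al the anode: E°cell = +1.50 V, n = 6.
Overall reaction: 3 Sn²⁺(aq) + 2 Al(s) → 3 Sn(s) + 2 Al³⁺(aq); Q = [Al³⁺]^2/[Sn²⁺]^3.
From E = E° − (0.0592/n) log Q: log Q = (E° − E)·n/0.0592 = (+1.50 − (+1.451))·6/0.0592 = 4.9662.
So 3·log[Sn²⁺] = 2·log(0.812) − log Q = -0.1809 − (4.9662) = -5.1471; log[Sn²⁺] = -5.1471 / 3 = -1.7157; [Sn²⁺] = 10^(-1.7157) ≈ 0.019 M.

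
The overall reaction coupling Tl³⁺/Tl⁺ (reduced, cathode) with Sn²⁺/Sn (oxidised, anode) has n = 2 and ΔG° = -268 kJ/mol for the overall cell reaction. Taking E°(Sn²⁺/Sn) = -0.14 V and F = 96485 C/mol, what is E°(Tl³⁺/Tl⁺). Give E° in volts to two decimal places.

+1.25 V

E°cell = −ΔG°/(nF) = −(-268×10³)/((2)(96485)) = +1.389 V.
Since Tl³⁺/Tl⁺ is the cathode and Sn²⁺/Sn the anode, E°cell = E°(Tl³⁺/Tl⁺) − E°(Sn²⁺/Sn).
So E°(Tl³⁺/Tl⁺) = E°cell + E°(Sn²⁺/Sn) = +1.389 + (-0.14) = +1.25 V.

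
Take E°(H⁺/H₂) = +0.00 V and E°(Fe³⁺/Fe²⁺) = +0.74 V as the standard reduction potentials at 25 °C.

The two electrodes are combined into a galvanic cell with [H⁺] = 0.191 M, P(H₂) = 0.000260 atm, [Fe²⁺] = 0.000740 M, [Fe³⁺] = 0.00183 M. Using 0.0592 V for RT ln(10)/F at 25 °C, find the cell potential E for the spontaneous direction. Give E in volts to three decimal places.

Fe³⁺/Fe²⁺ is the cathode (higher E°), H⁺/H₂ the anode: E°cell = +0.74 − (+0.00) = +0.74 V, n = 2.
Overall: 2 Fe³⁺(aq) + H₂(g) → 2 Fe²⁺(aq) + 2 H⁺(aq)
Q = [Fe²⁺]^2·[H⁺]^2 / ([Fe³⁺]^2·P(H₂)); log Q = 1.361.
E = E° − (0.0592/n) log Q = +0.74 − (0.0592/2)(1.361) = +0.700 V.

+0.700 V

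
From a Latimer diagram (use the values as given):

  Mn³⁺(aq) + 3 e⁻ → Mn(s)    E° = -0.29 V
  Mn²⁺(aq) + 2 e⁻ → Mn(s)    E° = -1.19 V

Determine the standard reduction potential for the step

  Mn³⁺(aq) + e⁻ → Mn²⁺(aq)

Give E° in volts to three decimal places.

+1.510 V

Sequential free energies add, so n₃E°₃ = n₁E°₁ + n₂E°₂.
With n₃ = 3, and the known step contributing 2×(-1.19) V, the unknown satisfies 1·E° = 3×(-0.29) − 2×(-1.19) = +1.510.
E° = +1.510 / 1 = +1.510 V.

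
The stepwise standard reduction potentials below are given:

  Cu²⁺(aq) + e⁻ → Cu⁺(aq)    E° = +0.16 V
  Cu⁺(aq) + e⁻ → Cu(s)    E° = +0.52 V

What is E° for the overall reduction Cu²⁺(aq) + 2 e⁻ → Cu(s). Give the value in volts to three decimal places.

+0.340 V

Standard free energies of sequential steps add: ΔG°₃ = ΔG°₁ + ΔG°₂, so n₃E°₃ = n₁E°₁ + n₂E°₂.
E°₃ = (1×+0.16 + 1×+0.52) / 2 = (+0.680) / 2 = +0.340 V.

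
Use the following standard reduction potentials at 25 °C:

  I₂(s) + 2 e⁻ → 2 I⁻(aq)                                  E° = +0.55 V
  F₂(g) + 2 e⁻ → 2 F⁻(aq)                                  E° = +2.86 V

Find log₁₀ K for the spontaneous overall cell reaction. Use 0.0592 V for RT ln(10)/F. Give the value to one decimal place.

Cathode: F₂/F⁻; anode: I₂/I⁻. E°cell = +2.31 V, n = 2.
log K = nE°cell / 0.0592 = (2)(+2.31) / 0.0592 = 78.0.

78.0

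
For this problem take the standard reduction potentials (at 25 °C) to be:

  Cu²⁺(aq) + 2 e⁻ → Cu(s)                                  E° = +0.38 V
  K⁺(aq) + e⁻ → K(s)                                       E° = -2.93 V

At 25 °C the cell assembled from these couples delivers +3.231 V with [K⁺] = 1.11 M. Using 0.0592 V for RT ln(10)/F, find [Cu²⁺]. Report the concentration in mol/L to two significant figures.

Cu²⁺/Cu is the cathode, K⁺/K the anode: E°cell = +3.31 V, n = 2.
Overall reaction: Cu²⁺(aq) + 2 K(s) → Cu(s) + 2 K⁺(aq); Q = [K⁺]^2/[Cu²⁺]^1.
From E = E° − (0.0592/n) log Q: log Q = (E° − E)·n/0.0592 = (+3.31 − (+3.231))·2/0.0592 = 2.6689.
So 1·log[Cu²⁺] = 2·log(1.11) − log Q = 0.0906 − (2.6689) = -2.5783; [Cu²⁺] = 10^(-2.5783) ≈ 0.0026 M.

0.0026 M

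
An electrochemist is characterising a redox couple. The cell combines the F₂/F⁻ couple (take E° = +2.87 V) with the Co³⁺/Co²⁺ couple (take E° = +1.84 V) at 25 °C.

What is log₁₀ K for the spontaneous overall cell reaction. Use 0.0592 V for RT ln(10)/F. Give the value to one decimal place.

Cathode: F₂/F⁻; anode: Co³⁺/Co²⁺. E°cell = +1.03 V, n = 2.
log K = nE°cell / 0.0592 = (2)(+1.03) / 0.0592 = 34.8.

34.8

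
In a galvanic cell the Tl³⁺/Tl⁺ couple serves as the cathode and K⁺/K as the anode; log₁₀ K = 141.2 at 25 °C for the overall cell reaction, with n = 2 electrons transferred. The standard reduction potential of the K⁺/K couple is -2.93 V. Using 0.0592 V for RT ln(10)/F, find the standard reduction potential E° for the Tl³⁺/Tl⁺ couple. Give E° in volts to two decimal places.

E°cell = (0.0592/n)·log K = (0.0592/2)(141.2) = +4.180 V.
Since Tl³⁺/Tl⁺ is the cathode and K⁺/K the anode, E°cell = E°(Tl³⁺/Tl⁺) − E°(K⁺/K).
So E°(Tl³⁺/Tl⁺) = E°cell + E°(K⁺/K) = +4.180 + (-2.93) = +1.25 V.

+1.25 V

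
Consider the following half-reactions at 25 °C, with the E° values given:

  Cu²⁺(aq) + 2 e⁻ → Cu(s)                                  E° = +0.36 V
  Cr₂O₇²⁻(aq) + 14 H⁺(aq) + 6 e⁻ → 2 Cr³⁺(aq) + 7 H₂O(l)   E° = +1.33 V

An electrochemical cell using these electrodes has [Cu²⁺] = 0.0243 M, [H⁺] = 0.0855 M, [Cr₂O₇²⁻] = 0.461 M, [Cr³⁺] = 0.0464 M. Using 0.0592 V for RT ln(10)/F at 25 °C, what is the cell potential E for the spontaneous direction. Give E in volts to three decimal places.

Cr₂O₇²⁻/Cr³⁺ is the cathode (higher E°), Cu²⁺/Cu the anode: E°cell = +1.33 − (+0.36) = +0.97 V, n = 6.
Overall: Cr₂O₇²⁻(aq) + 14 H⁺(aq) + 3 Cu(s) → 2 Cr³⁺(aq) + 7 H₂O(l) + 3 Cu²⁺(aq)
Q = [Cr³⁺]^2·[Cu²⁺]^3 / ([Cr₂O₇²⁻]·[H⁺]^14); log Q = 7.779.
E = E° − (0.0592/n) log Q = +0.97 − (0.0592/6)(7.779) = +0.893 V.

+0.893 V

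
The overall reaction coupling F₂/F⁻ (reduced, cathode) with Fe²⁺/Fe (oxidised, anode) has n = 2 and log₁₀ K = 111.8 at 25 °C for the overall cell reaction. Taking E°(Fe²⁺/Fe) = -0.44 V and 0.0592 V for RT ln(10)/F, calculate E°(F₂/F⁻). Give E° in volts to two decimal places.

+2.87 V

E°cell = (0.0592/n)·log K = (0.0592/2)(111.8) = +3.309 V.
Since F₂/F⁻ is the cathode and Fe²⁺/Fe the anode, E°cell = E°(F₂/F⁻) − E°(Fe²⁺/Fe).
So E°(F₂/F⁻) = E°cell + E°(Fe²⁺/Fe) = +3.309 + (-0.44) = +2.87 V.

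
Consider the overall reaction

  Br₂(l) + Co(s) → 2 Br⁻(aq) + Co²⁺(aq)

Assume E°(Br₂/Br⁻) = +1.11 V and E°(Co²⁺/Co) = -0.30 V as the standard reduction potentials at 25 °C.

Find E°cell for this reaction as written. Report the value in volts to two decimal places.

+1.41 V

The Br₂/Br⁻ couple has the higher reduction potential, so it is the cathode; Co²⁺/Co is oxidised at the anode.
E°cell = E°(cathode) − E°(anode) = (+1.11) − (-0.30) = +1.41 V.
Since E°cell > 0, the reaction is spontaneous under standard conditions.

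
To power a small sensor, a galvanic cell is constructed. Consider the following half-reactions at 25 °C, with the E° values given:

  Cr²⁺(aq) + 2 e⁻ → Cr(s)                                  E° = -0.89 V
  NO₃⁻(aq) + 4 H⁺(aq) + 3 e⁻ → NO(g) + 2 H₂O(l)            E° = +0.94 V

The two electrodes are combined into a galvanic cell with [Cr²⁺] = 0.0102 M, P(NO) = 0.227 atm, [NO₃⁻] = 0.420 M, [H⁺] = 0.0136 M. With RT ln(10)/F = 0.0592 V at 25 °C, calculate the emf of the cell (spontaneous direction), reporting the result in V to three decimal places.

+1.747 V

NO₃⁻/NO is the cathode (higher E°), Cr²⁺/Cr the anode: E°cell = +0.94 − (-0.89) = +1.83 V, n = 6.
Overall: 2 NO₃⁻(aq) + 8 H⁺(aq) + 3 Cr(s) → 2 NO(g) + 4 H₂O(l) + 3 Cr²⁺(aq)
Q = P(NO)^2·[Cr²⁺]^3 / ([NO₃⁻]^2·[H⁺]^8); log Q = 8.423.
E = E° − (0.0592/n) log Q = +1.83 − (0.0592/6)(8.423) = +1.747 V.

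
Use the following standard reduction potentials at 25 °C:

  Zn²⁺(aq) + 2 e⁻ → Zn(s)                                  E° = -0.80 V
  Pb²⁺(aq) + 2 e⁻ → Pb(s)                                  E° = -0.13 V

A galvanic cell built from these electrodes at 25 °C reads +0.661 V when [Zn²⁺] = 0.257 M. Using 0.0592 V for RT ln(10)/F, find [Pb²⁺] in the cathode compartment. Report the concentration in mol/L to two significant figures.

0.13 M

Pb²⁺/Pb is the cathode, Zn²⁺/Zn the anode: E°cell = +0.67 V, n = 2.
Overall reaction: Pb²⁺(aq) + Zn(s) → Pb(s) + Zn²⁺(aq); Q = [Zn²⁺]^1/[Pb²⁺]^1.
From E = E° − (0.0592/n) log Q: log Q = (E° − E)·n/0.0592 = (+0.67 − (+0.661))·2/0.0592 = 0.3041.
So 1·log[Pb²⁺] = 1·log(0.257) − log Q = -0.5901 − (0.3041) = -0.8942; [Pb²⁺] = 10^(-0.8942) ≈ 0.13 M.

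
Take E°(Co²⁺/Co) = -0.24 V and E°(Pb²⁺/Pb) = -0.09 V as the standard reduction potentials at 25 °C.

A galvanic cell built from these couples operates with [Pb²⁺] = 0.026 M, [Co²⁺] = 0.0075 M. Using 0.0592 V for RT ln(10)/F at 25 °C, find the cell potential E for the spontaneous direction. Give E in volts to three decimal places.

Pb²⁺/Pb is the cathode (higher E°), Co²⁺/Co the anode: E°cell = -0.09 − (-0.24) = +0.15 V, n = 2.
Overall: Pb²⁺(aq) + Co(s) → Pb(s) + Co²⁺(aq)
Q = [Co²⁺] / ([Pb²⁺]); log Q = -0.540.
E = E° − (0.0592/n) log Q = +0.15 − (0.0592/2)(-0.540) = +0.166 V.

+0.166 V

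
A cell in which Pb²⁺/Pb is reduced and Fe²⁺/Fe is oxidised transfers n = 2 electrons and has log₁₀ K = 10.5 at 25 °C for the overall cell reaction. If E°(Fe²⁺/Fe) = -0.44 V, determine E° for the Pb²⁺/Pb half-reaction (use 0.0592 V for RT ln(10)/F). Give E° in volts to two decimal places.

-0.13 V

E°cell = (0.0592/n)·log K = (0.0592/2)(10.5) = +0.311 V.
Since Pb²⁺/Pb is the cathode and Fe²⁺/Fe the anode, E°cell = E°(Pb²⁺/Pb) − E°(Fe²⁺/Fe).
So E°(Pb²⁺/Pb) = E°cell + E°(Fe²⁺/Fe) = +0.311 + (-0.44) = -0.13 V.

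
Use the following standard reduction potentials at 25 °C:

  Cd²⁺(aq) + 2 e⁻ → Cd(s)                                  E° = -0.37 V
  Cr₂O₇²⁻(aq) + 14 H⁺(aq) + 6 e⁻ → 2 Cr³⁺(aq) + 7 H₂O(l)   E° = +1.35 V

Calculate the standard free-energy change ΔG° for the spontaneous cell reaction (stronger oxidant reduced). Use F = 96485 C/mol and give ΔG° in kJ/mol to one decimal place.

Cr₂O₇²⁻/Cr³⁺ (E° = +1.35 V) is the cathode; Cd²⁺/Cd (E° = -0.37 V) is the anode, so E°cell = +1.72 V.
Balancing electrons gives n = 6 (lcm of 6 and 2).
ΔG° = −nFE° = −(6)(96485)(+1.72) = -995,725 J = -995.7 kJ/mol.

-995.7 kJ/mol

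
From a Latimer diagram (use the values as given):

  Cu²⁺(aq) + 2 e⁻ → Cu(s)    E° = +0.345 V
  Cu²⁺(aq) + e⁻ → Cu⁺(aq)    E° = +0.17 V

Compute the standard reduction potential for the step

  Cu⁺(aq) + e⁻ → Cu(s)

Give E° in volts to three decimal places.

+0.520 V

Sequential free energies add, so n₃E°₃ = n₁E°₁ + n₂E°₂.
With n₃ = 2, and the known step contributing 1×(+0.17) V, the unknown satisfies 1·E° = 2×(+0.345) − 1×(+0.17) = +0.520.
E° = +0.520 / 1 = +0.520 V.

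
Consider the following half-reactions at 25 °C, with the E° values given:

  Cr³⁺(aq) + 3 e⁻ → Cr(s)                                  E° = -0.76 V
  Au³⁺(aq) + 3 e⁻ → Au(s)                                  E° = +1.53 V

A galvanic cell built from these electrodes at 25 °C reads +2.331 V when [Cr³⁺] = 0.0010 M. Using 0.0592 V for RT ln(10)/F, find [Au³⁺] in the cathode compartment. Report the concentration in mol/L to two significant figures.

Au³⁺/Au is the cathode, Cr³⁺/Cr the anode: E°cell = +2.29 V, n = 3.
Overall reaction: Au³⁺(aq) + Cr(s) → Au(s) + Cr³⁺(aq); Q = [Cr³⁺]^1/[Au³⁺]^1.
From E = E° − (0.0592/n) log Q: log Q = (E° − E)·n/0.0592 = (+2.29 − (+2.331))·3/0.0592 = -2.0777.
So 1·log[Au³⁺] = 1·log(0.001) − log Q = -3.0000 − (-2.0777) = -0.9223; [Au³⁺] = 10^(-0.9223) ≈ 0.12 M.

0.12 M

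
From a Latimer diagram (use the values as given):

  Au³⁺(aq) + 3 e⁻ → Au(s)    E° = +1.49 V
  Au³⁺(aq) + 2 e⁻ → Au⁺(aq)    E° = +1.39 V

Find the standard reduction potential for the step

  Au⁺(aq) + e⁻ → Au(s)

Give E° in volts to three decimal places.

Sequential free energies add, so n₃E°₃ = n₁E°₁ + n₂E°₂.
With n₃ = 3, and the known step contributing 2×(+1.39) V, the unknown satisfies 1·E° = 3×(+1.49) − 2×(+1.39) = +1.690.
E° = +1.690 / 1 = +1.690 V.

+1.690 V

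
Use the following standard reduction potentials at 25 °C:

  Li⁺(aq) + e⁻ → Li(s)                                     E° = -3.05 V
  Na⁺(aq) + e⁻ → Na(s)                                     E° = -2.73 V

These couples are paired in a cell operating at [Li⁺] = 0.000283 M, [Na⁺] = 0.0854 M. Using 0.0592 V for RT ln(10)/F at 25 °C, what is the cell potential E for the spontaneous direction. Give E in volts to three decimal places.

Na⁺/Na is the cathode (higher E°), Li⁺/Li the anode: E°cell = -2.73 − (-3.05) = +0.32 V, n = 1.
Overall: Na⁺(aq) + Li(s) → Na(s) + Li⁺(aq)
Q = [Li⁺] / ([Na⁺]); log Q = -2.480.
E = E° − (0.0592/n) log Q = +0.32 − (0.0592/1)(-2.480) = +0.467 V.

+0.467 V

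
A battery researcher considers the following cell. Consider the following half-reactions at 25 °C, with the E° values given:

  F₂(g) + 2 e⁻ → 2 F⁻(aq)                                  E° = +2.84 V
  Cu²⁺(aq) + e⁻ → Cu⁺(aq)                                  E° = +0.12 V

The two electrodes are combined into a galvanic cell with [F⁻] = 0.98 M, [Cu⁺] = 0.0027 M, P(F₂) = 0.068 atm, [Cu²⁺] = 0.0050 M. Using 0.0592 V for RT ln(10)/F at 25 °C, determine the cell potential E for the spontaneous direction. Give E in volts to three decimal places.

+2.670 V

F₂/F⁻ is the cathode (higher E°), Cu²⁺/Cu⁺ the anode: E°cell = +2.84 − (+0.12) = +2.72 V, n = 2.
Overall: F₂(g) + 2 Cu⁺(aq) → 2 F⁻(aq) + 2 Cu²⁺(aq)
Q = [F⁻]^2·[Cu²⁺]^2 / (P(F₂)·[Cu⁺]^2); log Q = 1.685.
E = E° − (0.0592/n) log Q = +2.72 − (0.0592/2)(1.685) = +2.670 V.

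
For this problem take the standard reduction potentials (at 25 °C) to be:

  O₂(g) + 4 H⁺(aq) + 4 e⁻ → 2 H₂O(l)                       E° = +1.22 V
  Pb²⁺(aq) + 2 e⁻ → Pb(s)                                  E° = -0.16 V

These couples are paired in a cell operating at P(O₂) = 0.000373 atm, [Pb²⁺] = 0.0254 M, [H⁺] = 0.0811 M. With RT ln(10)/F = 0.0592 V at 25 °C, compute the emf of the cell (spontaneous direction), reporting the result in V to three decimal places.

+1.312 V

O₂/H₂O is the cathode (higher E°), Pb²⁺/Pb the anode: E°cell = +1.22 − (-0.16) = +1.38 V, n = 4.
Overall: O₂(g) + 4 H⁺(aq) + 2 Pb(s) → 2 H₂O(l) + 2 Pb²⁺(aq)
Q = [Pb²⁺]^2 / (P(O₂)·[H⁺]^4); log Q = 4.602.
E = E° − (0.0592/n) log Q = +1.38 − (0.0592/4)(4.602) = +1.312 V.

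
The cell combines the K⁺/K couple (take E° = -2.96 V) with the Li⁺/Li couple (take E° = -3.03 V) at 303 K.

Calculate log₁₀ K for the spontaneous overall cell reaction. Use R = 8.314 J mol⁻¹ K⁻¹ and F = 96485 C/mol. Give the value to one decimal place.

Cathode: K⁺/K; anode: Li⁺/Li. E°cell = (-2.96) − (-3.03) = +0.07 V, with n = 1.
ΔG° = −nFE° = −RT ln K, so ln K = nFE°/(RT) = (1)(96485)(+0.07) / ((8.314)(303)) = 2.681.
log₁₀ K = 2.681 / ln 10 = 1.2.

1.2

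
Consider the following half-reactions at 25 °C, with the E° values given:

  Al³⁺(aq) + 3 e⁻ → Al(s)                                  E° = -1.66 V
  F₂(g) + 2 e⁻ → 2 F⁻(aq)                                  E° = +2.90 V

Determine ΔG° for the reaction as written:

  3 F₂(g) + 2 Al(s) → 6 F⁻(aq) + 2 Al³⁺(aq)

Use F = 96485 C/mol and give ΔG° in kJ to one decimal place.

As written, F₂/F⁻ is reduced (cathode) and Al³⁺/Al is oxidised (anode), so E°cell = (+2.90) − (-1.66) = +4.56 V.
Balancing electrons gives n = 6.
ΔG° = −nFE° = −(6)(96485)(+4.56) = -2,639,830 J = -2639.8 kJ.

-2639.8 kJ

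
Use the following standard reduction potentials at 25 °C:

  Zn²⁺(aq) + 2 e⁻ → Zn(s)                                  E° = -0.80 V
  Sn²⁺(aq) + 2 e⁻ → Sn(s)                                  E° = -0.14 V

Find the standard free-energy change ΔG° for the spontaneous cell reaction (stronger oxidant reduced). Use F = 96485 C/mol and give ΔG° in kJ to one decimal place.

-127.4 kJ

Sn²⁺/Sn (E° = -0.14 V) is the cathode; Zn²⁺/Zn (E° = -0.80 V) is the anode, so E°cell = +0.66 V.
Balancing electrons gives n = 2 (lcm of 2 and 2).
ΔG° = −nFE° = −(2)(96485)(+0.66) = -127,360 J = -127.4 kJ.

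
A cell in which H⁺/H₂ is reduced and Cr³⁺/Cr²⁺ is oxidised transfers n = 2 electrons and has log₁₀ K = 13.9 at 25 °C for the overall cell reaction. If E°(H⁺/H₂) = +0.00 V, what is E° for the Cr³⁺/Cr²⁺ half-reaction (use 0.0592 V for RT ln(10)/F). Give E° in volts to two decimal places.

E°cell = (0.0592/n)·log K = (0.0592/2)(13.9) = +0.411 V.
Since H⁺/H₂ is the cathode and Cr³⁺/Cr²⁺ the anode, E°cell = E°(H⁺/H₂) − E°(Cr³⁺/Cr²⁺).
So E°(Cr³⁺/Cr²⁺) = E°(H⁺/H₂) − E°cell = (+0.00) − (+0.411) = -0.41 V.

-0.41 V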